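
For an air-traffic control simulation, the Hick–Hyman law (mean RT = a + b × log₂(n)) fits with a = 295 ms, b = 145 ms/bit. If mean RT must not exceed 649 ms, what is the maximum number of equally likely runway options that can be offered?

145·log₂ n ≤ 649 − 295 = 354, giving log₂ n ≤ 2.4414 and n ≤ 5.432. The largest whole number is 5.

5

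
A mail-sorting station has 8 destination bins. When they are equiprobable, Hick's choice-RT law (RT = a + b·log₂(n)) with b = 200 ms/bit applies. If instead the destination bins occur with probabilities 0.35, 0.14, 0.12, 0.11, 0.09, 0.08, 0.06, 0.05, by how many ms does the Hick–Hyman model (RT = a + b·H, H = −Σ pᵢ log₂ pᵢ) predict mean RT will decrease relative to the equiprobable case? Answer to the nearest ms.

58 ms

Equiprobable entropy H₀ = log₂ 8 = 3.0000 bits.
Skewed entropy H = −Σ pᵢ log₂ pᵢ = 2.7084 bits.
ΔRT = b·(H₀ − H) = 200 × 0.2916 = 58.33 ms.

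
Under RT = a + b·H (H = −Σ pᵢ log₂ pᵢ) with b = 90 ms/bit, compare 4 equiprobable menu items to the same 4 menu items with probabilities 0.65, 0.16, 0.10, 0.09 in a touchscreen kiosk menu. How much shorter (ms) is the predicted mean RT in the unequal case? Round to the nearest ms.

48 ms

The RT saving is b·ΔH. Equiprobable H₀ = log₂(4) = 2.0000 bits; with the given probabilities H = 1.4718 bits.
b·(H₀ − H) = 90 × (2.0000 − 1.4718) = 47.54 ms.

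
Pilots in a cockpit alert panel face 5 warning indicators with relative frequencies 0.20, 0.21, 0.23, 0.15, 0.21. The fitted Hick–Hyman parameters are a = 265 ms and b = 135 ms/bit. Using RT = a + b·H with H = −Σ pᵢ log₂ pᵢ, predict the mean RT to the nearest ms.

H = 0.20·log₂(1/0.20) + 0.21·log₂(1/0.21) + 0.23·log₂(1/0.23) + 0.15·log₂(1/0.15) + 0.21·log₂(1/0.21) = 2.3082 bits.
RT = 265 + 135 × 2.3082 = 576.61 ms.

577 ms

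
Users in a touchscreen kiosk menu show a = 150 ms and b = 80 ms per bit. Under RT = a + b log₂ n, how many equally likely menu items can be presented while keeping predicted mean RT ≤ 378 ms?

80·log₂ n ≤ 378 − 150 = 228, giving log₂ n ≤ 2.8500 and n ≤ 7.210. The largest whole number is 7.

7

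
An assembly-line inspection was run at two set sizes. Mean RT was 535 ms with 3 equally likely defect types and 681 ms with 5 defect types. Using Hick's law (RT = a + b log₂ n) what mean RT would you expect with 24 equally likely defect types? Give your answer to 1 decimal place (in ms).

RT is linear in log₂ n, so two points fix the line:
  b = (681 − 535) / (log₂ 5 − log₂ 3) = 146 / (2.3219 − 1.5850) = 198.110 ms/bit
  a = 535 − 198.110 × 1.5850 = 221.004 ms
Then RT(24) = 221.004 + 198.110 × log₂ 24 = 221.004 + 198.110 × 4.5850 ≈ 1129.329 ms.

1129.3 ms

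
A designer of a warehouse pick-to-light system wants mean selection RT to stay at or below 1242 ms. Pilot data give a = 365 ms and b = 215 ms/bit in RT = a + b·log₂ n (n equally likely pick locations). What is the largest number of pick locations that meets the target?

Set 365 + 215·log₂ n ≤ 1242 → log₂ n ≤ (1242 − 365)/215 = 4.0791.
So n ≤ 2^4.0791 = 16.901; the largest integer n is 16.

16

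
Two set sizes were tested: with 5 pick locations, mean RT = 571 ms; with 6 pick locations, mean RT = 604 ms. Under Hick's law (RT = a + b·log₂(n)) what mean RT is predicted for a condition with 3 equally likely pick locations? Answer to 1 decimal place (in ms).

RT is linear in log₂ n, so two points fix the line:
  b = (604 − 571) / (log₂ 6 − log₂ 5) = 33 / (2.5850 − 2.3219) = 125.459 ms/bit
  a = 571 − 125.459 × 2.3219 = 279.694 ms
Then RT(3) = 279.694 + 125.459 × log₂ 3 = 279.694 + 125.459 × 1.5850 ≈ 478.541 ms.

478.5 ms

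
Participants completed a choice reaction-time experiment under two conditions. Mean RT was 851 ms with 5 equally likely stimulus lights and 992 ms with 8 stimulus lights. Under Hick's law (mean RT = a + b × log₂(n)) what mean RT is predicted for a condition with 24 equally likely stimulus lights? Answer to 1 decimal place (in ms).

Fit slope and intercept:
  b = (992 − 851) / (log₂ 8 − log₂ 5) = 141 / (3 − 2.3219) = 207.943 ms/bit
  a = 851 − 207.943 × 2.3219 = 368.172 ms
Then RT(24) = 368.172 + 207.943 × log₂ 24 = 368.172 + 207.943 × 4.5850 ≈ 1321.581 ms.

1321.6 ms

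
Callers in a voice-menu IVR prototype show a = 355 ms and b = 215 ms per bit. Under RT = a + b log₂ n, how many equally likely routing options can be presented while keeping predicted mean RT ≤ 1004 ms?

8

Set 355 + 215·log₂ n ≤ 1004 → log₂ n ≤ (1004 − 355)/215 = 3.0186.
So n ≤ 2^3.0186 = 8.104; the largest integer n is 8.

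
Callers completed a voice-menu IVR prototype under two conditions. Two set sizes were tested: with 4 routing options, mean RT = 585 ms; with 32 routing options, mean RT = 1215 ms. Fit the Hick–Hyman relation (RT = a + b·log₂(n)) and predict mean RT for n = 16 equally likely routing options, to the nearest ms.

1005 ms

Fit slope and intercept:
  b = (1215 − 585) / (log₂ 32 − log₂ 4) = 630 / (5 − 2) = 210 ms/bit
  a = 585 − 210 × 2 = 165 ms
Then RT(16) = 165 + 210 × log₂ 16 = 165 + 210 × 4 ≈ 1005.000 ms.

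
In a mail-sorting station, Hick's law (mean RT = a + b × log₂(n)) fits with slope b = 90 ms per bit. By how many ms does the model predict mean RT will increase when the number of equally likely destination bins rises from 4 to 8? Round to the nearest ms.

90 ms

The intercept a cancels: ΔRT = b·(log₂ n₂ − log₂ n₁) = b·log₂(n₂/n₁).
log₂(8) − log₂(4) = log₂(8/4) = log₂(2) = 1.
ΔRT = 90 × 1.0000 = 90.000 ms.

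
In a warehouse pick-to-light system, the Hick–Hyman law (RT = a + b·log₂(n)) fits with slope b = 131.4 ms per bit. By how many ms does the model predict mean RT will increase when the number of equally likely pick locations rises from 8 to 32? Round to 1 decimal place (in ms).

262.8 ms

ΔRT = (a + b log₂ n₂) − (a + b log₂ n₁) = b·(log₂ n₂ − log₂ n₁).
log₂(32) − log₂(8) = log₂(32/8) = log₂(4) = 2.
ΔRT = 131.4 × 2.0000 = 262.800 ms.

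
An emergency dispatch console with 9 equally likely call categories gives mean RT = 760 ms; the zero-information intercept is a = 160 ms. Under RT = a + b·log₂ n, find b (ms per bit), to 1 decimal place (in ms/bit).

189.3 ms/bit

log₂(9) = 3.1699 bits.
b = (RT − a)/log₂ n = (760 − 160) / 3.1699 = 189.279 ms/bit.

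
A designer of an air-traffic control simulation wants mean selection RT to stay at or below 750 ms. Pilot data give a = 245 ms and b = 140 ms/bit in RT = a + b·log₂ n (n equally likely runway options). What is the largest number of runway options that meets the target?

12

Information budget: (750 − 245)/140 = 3.6071 bits, so n ≤ 2^3.6071 = 12.186 → at most 12.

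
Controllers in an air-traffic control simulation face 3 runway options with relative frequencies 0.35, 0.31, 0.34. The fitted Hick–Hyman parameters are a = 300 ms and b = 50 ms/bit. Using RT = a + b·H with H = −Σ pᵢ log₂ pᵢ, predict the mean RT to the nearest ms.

Entropy contributions −pᵢ log₂ pᵢ: 0.5301, 0.5238, 0.5292; sum H = 1.5831 bits.
RT = a + bH = 300 + 50·1.5831 = 379.15 ms.

379 ms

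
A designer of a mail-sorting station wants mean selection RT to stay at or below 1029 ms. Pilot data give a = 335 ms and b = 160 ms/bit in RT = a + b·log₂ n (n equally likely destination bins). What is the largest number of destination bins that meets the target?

160·log₂ n ≤ 1029 − 335 = 694, giving log₂ n ≤ 4.3375 and n ≤ 20.217. The largest whole number is 20.

20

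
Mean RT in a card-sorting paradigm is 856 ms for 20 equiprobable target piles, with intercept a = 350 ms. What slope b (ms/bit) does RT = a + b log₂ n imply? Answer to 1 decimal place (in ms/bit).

117.1 ms/bit

b = (856 − 350) / log₂(20) = 506 / 4.3219 = 117.077 ms/bit.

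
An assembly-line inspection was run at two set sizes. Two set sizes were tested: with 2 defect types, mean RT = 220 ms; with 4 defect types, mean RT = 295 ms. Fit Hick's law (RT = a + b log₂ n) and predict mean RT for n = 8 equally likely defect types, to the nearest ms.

RT is linear in log₂ n, so two points fix the line:
  b = (295 − 220) / (log₂ 4 − log₂ 2) = 75 / (2 − 1) = 75 ms/bit
  a = 220 − 75 × 1 = 145 ms
Then RT(8) = 145 + 75 × log₂ 8 = 145 + 75 × 3 ≈ 370.000 ms.

370 ms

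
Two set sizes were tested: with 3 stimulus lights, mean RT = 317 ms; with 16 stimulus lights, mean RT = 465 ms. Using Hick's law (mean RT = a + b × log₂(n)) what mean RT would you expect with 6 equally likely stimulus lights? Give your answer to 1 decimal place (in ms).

Fit slope and intercept:
  b = (465 − 317) / (log₂ 16 − log₂ 3) = 148 / (4 − 1.5850) = 61.283 ms/bit
  a = 317 − 61.283 × 1.5850 = 219.869 ms
Then RT(6) = 219.869 + 61.283 × log₂ 6 = 219.869 + 61.283 × 2.5850 ≈ 378.283 ms.

378.3 ms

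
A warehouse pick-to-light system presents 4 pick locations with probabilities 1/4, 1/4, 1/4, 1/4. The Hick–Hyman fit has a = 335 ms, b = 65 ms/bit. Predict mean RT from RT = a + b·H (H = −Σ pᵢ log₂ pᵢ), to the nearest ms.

H = −Σ pᵢ log₂ pᵢ = 0.25·2 + 0.25·2 + 0.25·2 + 0.25·2 = 2.000 bits.
RT = 335 + 65 × 2.000 = 465.00 ms.

465 ms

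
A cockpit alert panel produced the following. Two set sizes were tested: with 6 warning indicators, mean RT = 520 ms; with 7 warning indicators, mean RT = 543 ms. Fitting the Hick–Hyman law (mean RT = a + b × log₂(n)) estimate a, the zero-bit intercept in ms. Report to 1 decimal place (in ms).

252.7 ms

The slope on a log₂ axis is (543 − 520) / (2.8074 − 2.5850) = 103.421 ms/bit.
Intercept: a = 520 − 103.421·log₂(6) = 252.661 ms.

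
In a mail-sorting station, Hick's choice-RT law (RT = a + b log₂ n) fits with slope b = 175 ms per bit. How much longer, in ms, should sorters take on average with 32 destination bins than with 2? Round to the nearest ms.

The intercept a cancels: ΔRT = b·(log₂ n₂ − log₂ n₁) = b·log₂(n₂/n₁).
log₂(32) − log₂(2) = log₂(32/2) = log₂(16) = 4.
ΔRT = 175 × 4.0000 = 700.000 ms.

700 ms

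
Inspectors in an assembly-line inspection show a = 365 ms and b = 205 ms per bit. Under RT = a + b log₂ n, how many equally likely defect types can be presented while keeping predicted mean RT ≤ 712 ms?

Information budget: (712 − 365)/205 = 1.6927 bits, so n ≤ 2^1.6927 = 3.233 → at most 3.

3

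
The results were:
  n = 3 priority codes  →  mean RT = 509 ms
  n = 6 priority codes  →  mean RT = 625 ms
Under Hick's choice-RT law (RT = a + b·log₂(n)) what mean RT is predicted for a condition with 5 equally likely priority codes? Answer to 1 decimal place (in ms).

Fit slope and intercept:
  b = (625 − 509) / (log₂ 6 − log₂ 3) = 116 / (2.5850 − 1.5850) = 116.000 ms/bit
  a = 509 − 116.000 × 1.5850 = 325.144 ms
Then RT(5) = 325.144 + 116.000 × log₂ 5 = 325.144 + 116.000 × 2.3219 ≈ 594.488 ms.

594.5 ms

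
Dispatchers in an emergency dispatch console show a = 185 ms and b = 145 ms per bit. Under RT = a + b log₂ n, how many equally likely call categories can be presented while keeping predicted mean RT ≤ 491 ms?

4

145·log₂ n ≤ 491 − 185 = 306, giving log₂ n ≤ 2.1103 and n ≤ 4.318. The largest whole number is 4.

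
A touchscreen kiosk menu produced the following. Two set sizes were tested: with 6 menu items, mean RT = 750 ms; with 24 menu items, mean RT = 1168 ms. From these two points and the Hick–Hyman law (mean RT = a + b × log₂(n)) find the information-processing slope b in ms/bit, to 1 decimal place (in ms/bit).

b = (RT₂ − RT₁)/(log₂ n₂ − log₂ n₁) = (1168 − 750)/(4.5850 − 2.5850) = 209.000 ms/bit.

209.0 ms/bit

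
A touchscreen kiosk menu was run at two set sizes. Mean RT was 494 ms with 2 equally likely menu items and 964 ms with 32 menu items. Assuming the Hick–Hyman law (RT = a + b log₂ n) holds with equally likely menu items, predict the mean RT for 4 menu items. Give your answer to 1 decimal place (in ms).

611.5 ms

RT is linear in log₂ n, so two points fix the line:
  b = (964 − 494) / (log₂ 32 − log₂ 2) = 470 / (5 − 1) = 117.500 ms/bit
  a = 494 − 117.500 × 1 = 376.500 ms
Then RT(4) = 376.500 + 117.500 × log₂ 4 = 376.500 + 117.500 × 2 ≈ 611.500 ms.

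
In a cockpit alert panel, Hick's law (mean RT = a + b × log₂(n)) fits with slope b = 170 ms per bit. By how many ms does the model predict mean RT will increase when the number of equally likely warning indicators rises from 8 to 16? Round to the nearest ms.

The intercept a cancels: ΔRT = b·(log₂ n₂ − log₂ n₁) = b·log₂(n₂/n₁).
log₂(16) − log₂(8) = log₂(16/8) = log₂(2) = 1.
ΔRT = 170 × 1.0000 = 170.000 ms.

170 ms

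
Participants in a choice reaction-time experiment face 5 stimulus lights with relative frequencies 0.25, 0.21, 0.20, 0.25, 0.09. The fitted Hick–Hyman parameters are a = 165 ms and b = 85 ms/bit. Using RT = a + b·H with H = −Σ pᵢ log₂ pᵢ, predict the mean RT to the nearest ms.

356 ms

H = 0.25·log₂(1/0.25) + 0.21·log₂(1/0.21) + 0.20·log₂(1/0.20) + 0.25·log₂(1/0.25) + 0.09·log₂(1/0.09) = 2.2499 bits.
RT = 165 + 85 × 2.2499 = 356.24 ms.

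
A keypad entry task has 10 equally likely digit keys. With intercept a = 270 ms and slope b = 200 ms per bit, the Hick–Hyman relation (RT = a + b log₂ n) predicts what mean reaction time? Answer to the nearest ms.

934 ms

log₂(10) = 3.3219 bits, so RT = 270 + 200 × 3.3219 ≈ 934.386 ms.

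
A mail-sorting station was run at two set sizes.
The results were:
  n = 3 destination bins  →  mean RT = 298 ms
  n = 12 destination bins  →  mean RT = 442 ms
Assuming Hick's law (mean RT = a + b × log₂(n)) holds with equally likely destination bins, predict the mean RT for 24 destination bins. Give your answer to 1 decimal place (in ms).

Solve the two-equation system in a and b:
  b = (442 − 298) / (log₂ 12 − log₂ 3) = 144 / (3.5850 − 1.5850) = 72.000 ms/bit
  a = 298 − 72.000 × 1.5850 = 183.883 ms
Then RT(24) = 183.883 + 72.000 × log₂ 24 = 183.883 + 72.000 × 4.5850 ≈ 514.000 ms.

514.0 ms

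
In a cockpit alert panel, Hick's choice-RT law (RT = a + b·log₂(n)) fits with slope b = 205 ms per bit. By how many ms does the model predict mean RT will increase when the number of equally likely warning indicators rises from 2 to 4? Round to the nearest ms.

205 ms

ΔRT = (a + b log₂ n₂) − (a + b log₂ n₁) = b·(log₂ n₂ − log₂ n₁).
log₂(4) − log₂(2) = log₂(4/2) = log₂(2) = 1.
ΔRT = 205 × 1.0000 = 205.000 ms.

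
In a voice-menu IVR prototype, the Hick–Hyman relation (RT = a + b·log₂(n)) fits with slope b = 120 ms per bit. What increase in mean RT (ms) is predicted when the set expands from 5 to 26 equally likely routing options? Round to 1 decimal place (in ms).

285.4 ms

The intercept a cancels: ΔRT = b·(log₂ n₂ − log₂ n₁) = b·log₂(n₂/n₁).
log₂(26) − log₂(5) = 4.7004 − 2.3219 = 2.3785.
ΔRT = 120 × 2.3785 = 285.421 ms.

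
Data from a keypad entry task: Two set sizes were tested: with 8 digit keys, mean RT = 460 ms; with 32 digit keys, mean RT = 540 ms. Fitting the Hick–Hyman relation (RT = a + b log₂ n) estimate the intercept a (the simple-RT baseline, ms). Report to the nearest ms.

The slope on a log₂ axis is (540 − 460) / (5 − 3) = 40 ms/bit.
Intercept: a = 460 − 40·log₂(8) = 340.000 ms.

340 ms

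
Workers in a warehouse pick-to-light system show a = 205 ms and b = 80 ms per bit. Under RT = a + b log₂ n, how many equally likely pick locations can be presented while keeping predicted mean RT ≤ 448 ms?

80·log₂ n ≤ 448 − 205 = 243, giving log₂ n ≤ 3.0375 and n ≤ 8.211. The largest whole number is 8.

8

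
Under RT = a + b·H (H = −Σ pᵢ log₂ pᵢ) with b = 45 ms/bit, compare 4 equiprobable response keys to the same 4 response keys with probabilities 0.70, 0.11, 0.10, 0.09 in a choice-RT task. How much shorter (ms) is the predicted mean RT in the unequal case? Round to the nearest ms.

29 ms

The RT saving is b·ΔH. Equiprobable H₀ = log₂(4) = 2.0000 bits; with the given probabilities H = 1.3553 bits.
b·(H₀ − H) = 45 × (2.0000 − 1.3553) = 29.01 ms.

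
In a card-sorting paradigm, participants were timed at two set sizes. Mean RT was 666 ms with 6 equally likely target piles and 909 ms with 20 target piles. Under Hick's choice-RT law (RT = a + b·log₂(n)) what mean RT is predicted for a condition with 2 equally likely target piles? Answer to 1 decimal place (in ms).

444.3 ms

With log₂ n on the abscissa the relation is linear; from the two conditions:
  b = (909 − 666) / (log₂ 20 − log₂ 6) = 243 / (4.3219 − 2.5850) = 139.899 ms/bit
  a = 666 − 139.899 × 2.5850 = 304.366 ms
Then RT(2) = 304.366 + 139.899 × log₂ 2 = 304.366 + 139.899 × 1 ≈ 444.265 ms.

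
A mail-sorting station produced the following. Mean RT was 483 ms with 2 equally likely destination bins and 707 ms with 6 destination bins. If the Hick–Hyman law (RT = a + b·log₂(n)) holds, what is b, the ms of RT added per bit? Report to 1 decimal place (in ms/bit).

The slope on a log₂ axis is (707 − 483) / (2.5850 − 1) = 141.328 ms/bit.

141.3 ms/bit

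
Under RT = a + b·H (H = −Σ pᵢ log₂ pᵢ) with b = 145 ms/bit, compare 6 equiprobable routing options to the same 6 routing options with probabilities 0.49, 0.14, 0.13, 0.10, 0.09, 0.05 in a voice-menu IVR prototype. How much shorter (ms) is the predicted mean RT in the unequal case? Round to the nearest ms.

Equiprobable entropy H₀ = log₂ 6 = 2.5850 bits.
Skewed entropy H = −Σ pᵢ log₂ pᵢ = 2.1450 bits.
ΔRT = b·(H₀ − H) = 145 × 0.4400 = 63.80 ms.

64 ms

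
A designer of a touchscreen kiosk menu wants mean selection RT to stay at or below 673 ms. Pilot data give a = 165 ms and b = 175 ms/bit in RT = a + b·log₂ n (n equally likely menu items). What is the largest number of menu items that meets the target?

7

175·log₂ n ≤ 673 − 165 = 508, giving log₂ n ≤ 2.9029 and n ≤ 7.479. The largest whole number is 7.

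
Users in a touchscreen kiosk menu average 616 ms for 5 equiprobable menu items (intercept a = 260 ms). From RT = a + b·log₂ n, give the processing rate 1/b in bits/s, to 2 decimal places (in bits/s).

6.52 bits/s

b = (616 − 260)/log₂ 5 = 356/2.3219 = 153.321 ms per bit = 0.15332 s/bit; the reciprocal is 6.522 bits/s.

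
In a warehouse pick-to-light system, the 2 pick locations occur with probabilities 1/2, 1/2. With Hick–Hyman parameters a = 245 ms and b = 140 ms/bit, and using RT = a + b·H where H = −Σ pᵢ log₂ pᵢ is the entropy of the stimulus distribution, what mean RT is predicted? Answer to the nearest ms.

Each term −pᵢ log₂ pᵢ: 0.5·1 + 0.5·1; summed, H = 1.000 bits.
Mean RT = a + bH = 245 + 140·1.000 = 385.00 ms.

385 ms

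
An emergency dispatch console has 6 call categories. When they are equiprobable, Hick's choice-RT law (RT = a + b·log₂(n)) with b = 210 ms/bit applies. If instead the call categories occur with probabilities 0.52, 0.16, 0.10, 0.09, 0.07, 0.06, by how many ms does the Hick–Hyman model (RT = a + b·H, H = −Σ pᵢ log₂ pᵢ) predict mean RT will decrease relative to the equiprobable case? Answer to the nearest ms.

The RT saving is b·ΔH. Equiprobable H₀ = log₂(6) = 2.5850 bits; with the given probabilities H = 2.0705 bits.
b·(H₀ − H) = 210 × (2.5850 − 2.0705) = 108.03 ms.

108 ms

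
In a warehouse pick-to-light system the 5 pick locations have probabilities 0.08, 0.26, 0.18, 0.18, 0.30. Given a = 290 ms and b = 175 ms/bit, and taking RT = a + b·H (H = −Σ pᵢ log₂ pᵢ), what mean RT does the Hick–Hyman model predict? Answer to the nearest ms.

676 ms

H = 0.08·log₂(1/0.08) + 0.26·log₂(1/0.26) + 0.18·log₂(1/0.18) + 0.18·log₂(1/0.18) + 0.30·log₂(1/0.30) = 2.2085 bits.
RT = 290 + 175 × 2.2085 = 676.49 ms.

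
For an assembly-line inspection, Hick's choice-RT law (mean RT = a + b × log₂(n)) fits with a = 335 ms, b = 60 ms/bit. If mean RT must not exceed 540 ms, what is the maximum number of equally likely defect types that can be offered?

10

60·log₂ n ≤ 540 − 335 = 205, giving log₂ n ≤ 3.4167 and n ≤ 10.679. The largest whole number is 10.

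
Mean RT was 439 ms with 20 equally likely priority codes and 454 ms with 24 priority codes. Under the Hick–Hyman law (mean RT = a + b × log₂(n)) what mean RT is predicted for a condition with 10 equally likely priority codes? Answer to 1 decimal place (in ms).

382.0 ms

Solve the two-equation system in a and b:
  b = (454 − 439) / (log₂ 24 − log₂ 20) = 15 / (4.5850 − 4.3219) = 57.027 ms/bit
  a = 439 − 57.027 × 4.3219 = 192.534 ms
Then RT(10) = 192.534 + 57.027 × log₂ 10 = 192.534 + 57.027 × 3.3219 ≈ 381.973 ms.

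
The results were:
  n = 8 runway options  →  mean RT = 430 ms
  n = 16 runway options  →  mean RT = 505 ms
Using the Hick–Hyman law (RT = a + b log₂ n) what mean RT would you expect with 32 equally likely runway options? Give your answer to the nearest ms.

580 ms

RT is linear in log₂ n, so two points fix the line:
  b = (505 − 430) / (log₂ 16 − log₂ 8) = 75 / (4 − 3) = 75 ms/bit
  a = 430 − 75 × 3 = 205 ms
Then RT(32) = 205 + 75 × log₂ 32 = 205 + 75 × 5 ≈ 580.000 ms.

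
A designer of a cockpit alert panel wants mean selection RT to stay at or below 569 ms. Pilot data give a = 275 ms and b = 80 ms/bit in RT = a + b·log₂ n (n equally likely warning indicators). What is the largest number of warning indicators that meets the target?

Information budget: (569 − 275)/80 = 3.6750 bits, so n ≤ 2^3.6750 = 12.773 → at most 12.

12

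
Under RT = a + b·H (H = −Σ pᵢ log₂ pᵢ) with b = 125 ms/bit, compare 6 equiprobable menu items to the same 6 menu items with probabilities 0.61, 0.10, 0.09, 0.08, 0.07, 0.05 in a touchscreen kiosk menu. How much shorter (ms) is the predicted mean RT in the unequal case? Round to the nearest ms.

91 ms

Equiprobable entropy H₀ = log₂ 6 = 2.5850 bits.
Skewed entropy H = −Σ pᵢ log₂ pᵢ = 1.8560 bits.
ΔRT = b·(H₀ − H) = 125 × 0.7290 = 91.12 ms.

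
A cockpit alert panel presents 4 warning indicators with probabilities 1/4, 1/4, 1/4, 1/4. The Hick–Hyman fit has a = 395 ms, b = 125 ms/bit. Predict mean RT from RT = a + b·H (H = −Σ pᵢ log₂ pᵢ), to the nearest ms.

H = −Σ pᵢ log₂ pᵢ = 0.25·2 + 0.25·2 + 0.25·2 + 0.25·2 = 2.000 bits.
RT = 395 + 125 × 2.000 = 645.00 ms.

645 ms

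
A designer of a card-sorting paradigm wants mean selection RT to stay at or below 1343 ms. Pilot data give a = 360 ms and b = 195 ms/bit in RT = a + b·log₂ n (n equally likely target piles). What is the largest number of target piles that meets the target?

195·log₂ n ≤ 1343 − 360 = 983, giving log₂ n ≤ 5.0410 and n ≤ 32.923. The largest whole number is 32.

32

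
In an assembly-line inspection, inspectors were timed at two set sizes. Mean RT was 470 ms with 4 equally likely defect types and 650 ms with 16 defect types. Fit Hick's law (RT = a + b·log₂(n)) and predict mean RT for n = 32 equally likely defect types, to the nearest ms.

740 ms

Fit slope and intercept:
  b = (650 − 470) / (log₂ 16 − log₂ 4) = 180 / (4 − 2) = 90 ms/bit
  a = 470 − 90 × 2 = 290 ms
Then RT(32) = 290 + 90 × log₂ 32 = 290 + 90 × 5 ≈ 740.000 ms.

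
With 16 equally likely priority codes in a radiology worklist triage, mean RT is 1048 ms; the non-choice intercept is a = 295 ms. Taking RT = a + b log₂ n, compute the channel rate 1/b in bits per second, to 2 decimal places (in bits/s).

5.31 bits/s

b = (1048 − 295)/log₂ 16 = 753/4 = 188.250 ms per bit = 0.18825 s/bit; the reciprocal is 5.312 bits/s.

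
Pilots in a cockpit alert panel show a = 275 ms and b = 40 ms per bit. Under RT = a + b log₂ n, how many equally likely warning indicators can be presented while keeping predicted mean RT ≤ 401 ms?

8

40·log₂ n ≤ 401 − 275 = 126, giving log₂ n ≤ 3.1500 and n ≤ 8.877. The largest whole number is 8.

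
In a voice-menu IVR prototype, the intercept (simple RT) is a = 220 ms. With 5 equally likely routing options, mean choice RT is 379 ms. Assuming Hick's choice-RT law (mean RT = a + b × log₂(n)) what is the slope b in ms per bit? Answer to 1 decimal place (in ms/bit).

68.5 ms/bit

log₂(5) = 2.3219 bits.
b = (RT − a)/log₂ n = (379 − 220) / 2.3219 = 68.478 ms/bit.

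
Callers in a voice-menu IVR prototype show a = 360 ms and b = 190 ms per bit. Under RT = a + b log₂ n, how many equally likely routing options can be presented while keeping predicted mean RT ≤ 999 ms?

Set 360 + 190·log₂ n ≤ 999 → log₂ n ≤ (999 − 360)/190 = 3.3632.
So n ≤ 2^3.3632 = 10.290; the largest integer n is 10.

10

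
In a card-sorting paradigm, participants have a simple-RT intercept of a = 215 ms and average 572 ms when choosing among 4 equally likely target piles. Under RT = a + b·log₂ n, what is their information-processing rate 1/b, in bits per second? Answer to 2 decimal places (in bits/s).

Choice component = 572 − 215 = 357 ms over log₂(4) = 2 bits.
b = 357 / 2 = 178.500 ms/bit, so 1/b = 5.602 bits/s.

5.60 bits/s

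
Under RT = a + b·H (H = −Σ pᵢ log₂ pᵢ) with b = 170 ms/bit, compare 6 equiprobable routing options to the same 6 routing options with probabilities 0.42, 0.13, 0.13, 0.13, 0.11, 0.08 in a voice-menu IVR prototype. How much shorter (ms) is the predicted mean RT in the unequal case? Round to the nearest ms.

46 ms

Equiprobable entropy H₀ = log₂ 6 = 2.5850 bits.
Skewed entropy H = −Σ pᵢ log₂ pᵢ = 2.3154 bits.
ΔRT = b·(H₀ − H) = 170 × 0.2696 = 45.83 ms.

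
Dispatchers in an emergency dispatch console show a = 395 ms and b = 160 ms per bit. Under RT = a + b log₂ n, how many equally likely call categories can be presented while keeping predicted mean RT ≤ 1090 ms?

20

160·log₂ n ≤ 1090 − 395 = 695, giving log₂ n ≤ 4.3438 and n ≤ 20.305. The largest whole number is 20.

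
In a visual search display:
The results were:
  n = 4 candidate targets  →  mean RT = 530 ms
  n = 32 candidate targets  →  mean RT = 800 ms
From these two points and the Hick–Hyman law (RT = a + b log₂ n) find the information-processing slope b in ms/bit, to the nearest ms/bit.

b = (RT₂ − RT₁)/(log₂ n₂ − log₂ n₁) = (800 − 530)/(5 − 2) = 90 ms/bit.

90 ms/bit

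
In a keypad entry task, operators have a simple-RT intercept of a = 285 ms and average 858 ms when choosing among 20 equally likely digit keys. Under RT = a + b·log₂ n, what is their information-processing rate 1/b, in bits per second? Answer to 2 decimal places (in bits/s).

7.54 bits/s

Choice component = 858 − 285 = 573 ms over log₂(20) = 4.3219 bits.
b = 573 / 4.3219 = 132.580 ms/bit, so 1/b = 7.543 bits/s.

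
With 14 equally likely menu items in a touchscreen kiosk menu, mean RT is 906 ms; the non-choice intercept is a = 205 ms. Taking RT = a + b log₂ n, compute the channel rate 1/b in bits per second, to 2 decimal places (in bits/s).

5.43 bits/s

Choice component = 906 − 205 = 701 ms over log₂(14) = 3.8074 bits.
b = 701 / 3.8074 = 184.117 ms/bit, so 1/b = 5.431 bits/s.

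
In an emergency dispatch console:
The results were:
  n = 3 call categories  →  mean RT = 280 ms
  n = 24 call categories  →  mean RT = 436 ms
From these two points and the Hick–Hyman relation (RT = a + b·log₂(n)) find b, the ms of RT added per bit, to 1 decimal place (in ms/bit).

52.0 ms/bit

The slope on a log₂ axis is (436 − 280) / (4.5850 − 1.5850) = 52.000 ms/bit.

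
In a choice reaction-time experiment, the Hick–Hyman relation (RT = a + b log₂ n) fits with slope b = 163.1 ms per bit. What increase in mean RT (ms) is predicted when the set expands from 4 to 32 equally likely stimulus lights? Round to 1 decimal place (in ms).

ΔRT = (a + b log₂ n₂) − (a + b log₂ n₁) = b·(log₂ n₂ − log₂ n₁).
log₂(32) − log₂(4) = log₂(32/4) = log₂(8) = 3.
ΔRT = 163.1 × 3.0000 = 489.300 ms.

489.3 ms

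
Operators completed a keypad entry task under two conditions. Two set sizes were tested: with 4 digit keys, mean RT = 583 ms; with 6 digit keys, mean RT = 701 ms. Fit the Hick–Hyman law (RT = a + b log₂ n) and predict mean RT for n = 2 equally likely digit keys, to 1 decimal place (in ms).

With log₂ n on the abscissa the relation is linear; from the two conditions:
  b = (701 − 583) / (log₂ 6 − log₂ 4) = 118 / (2.5850 − 2) = 201.722 ms/bit
  a = 583 − 201.722 × 2 = 179.555 ms
Then RT(2) = 179.555 + 201.722 × log₂ 2 = 179.555 + 201.722 × 1 ≈ 381.278 ms.

381.3 ms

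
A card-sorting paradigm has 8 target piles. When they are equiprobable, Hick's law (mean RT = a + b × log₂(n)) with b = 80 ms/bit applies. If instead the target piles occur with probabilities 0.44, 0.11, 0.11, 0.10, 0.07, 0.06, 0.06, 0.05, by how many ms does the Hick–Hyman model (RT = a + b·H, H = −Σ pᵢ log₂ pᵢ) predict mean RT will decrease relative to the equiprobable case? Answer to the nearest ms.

38 ms

The RT saving is b·ΔH. Equiprobable H₀ = log₂(8) = 3.0000 bits; with the given probabilities H = 2.5256 bits.
b·(H₀ − H) = 80 × (3.0000 − 2.5256) = 37.95 ms.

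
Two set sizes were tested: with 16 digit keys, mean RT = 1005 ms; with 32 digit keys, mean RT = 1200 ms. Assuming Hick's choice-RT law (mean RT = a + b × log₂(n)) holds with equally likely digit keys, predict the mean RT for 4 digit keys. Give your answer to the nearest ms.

615 ms

Solve the two-equation system in a and b:
  b = (1200 − 1005) / (log₂ 32 − log₂ 16) = 195 / (5 − 4) = 195 ms/bit
  a = 1005 − 195 × 4 = 225 ms
Then RT(4) = 225 + 195 × log₂ 4 = 225 + 195 × 2 ≈ 615.000 ms.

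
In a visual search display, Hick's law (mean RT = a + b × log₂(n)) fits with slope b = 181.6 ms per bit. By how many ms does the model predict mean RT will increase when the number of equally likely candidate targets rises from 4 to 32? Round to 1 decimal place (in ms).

Only the slope matters, since a is common to both: ΔRT = b·log₂(n₂/n₁).
log₂(32) − log₂(4) = log₂(32/4) = log₂(8) = 3.
ΔRT = 181.6 × 3.0000 = 544.800 ms.

544.8 ms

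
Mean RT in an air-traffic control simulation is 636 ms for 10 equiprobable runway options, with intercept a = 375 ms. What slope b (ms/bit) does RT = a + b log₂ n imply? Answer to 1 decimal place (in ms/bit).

log₂(10) = 3.3219 bits.
b = (RT − a)/log₂ n = (636 − 375) / 3.3219 = 78.569 ms/bit.

78.6 ms/bit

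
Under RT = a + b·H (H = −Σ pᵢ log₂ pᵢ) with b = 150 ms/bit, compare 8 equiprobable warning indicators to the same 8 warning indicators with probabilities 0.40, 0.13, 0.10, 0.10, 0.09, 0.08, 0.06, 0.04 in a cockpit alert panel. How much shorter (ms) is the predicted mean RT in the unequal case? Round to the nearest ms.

The RT saving is b·ΔH. Equiprobable H₀ = log₂(8) = 3.0000 bits; with the given probabilities H = 2.6093 bits.
b·(H₀ − H) = 150 × (3.0000 − 2.6093) = 58.61 ms.

59 ms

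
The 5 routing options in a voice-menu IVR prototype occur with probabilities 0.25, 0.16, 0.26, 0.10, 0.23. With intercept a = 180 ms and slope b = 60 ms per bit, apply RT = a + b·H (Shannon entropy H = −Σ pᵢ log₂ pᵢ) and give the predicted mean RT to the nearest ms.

Entropy contributions −pᵢ log₂ pᵢ: 0.5000, 0.4230, 0.5053, 0.3322, 0.4877; sum H = 2.2482 bits.
RT = a + bH = 180 + 60·2.2482 = 314.89 ms.

315 ms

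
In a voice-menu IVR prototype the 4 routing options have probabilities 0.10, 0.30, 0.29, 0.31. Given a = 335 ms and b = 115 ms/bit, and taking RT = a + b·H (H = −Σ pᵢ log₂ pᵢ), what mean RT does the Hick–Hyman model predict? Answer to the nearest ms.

553 ms

H = 0.10·log₂(1/0.10) + 0.30·log₂(1/0.30) + 0.29·log₂(1/0.29) + 0.31·log₂(1/0.31) = 1.8950 bits.
RT = 335 + 115 × 1.8950 = 552.92 ms.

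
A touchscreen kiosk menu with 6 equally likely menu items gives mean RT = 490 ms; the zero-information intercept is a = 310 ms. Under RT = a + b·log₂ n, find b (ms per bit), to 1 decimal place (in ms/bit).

b = (490 − 310) / log₂(6) = 180 / 2.5850 = 69.634 ms/bit.

69.6 ms/bit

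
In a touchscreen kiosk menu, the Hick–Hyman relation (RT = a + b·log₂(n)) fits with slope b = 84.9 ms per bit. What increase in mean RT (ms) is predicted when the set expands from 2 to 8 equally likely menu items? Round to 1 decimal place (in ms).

Only the slope matters, since a is common to both: ΔRT = b·log₂(n₂/n₁).
log₂(8) − log₂(2) = log₂(8/2) = log₂(4) = 2.
ΔRT = 84.9 × 2.0000 = 169.800 ms.

169.8 ms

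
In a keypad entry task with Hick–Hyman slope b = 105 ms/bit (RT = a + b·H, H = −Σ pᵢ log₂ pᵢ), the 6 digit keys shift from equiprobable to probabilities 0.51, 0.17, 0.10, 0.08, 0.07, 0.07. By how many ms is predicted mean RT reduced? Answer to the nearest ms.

52 ms

Equiprobable entropy H₀ = log₂ 6 = 2.5850 bits.
Skewed entropy H = −Σ pᵢ log₂ pᵢ = 2.0908 bits.
ΔRT = b·(H₀ − H) = 105 × 0.4941 = 51.88 ms.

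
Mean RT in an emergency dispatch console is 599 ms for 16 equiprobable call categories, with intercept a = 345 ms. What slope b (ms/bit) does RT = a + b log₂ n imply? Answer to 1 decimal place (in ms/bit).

63.5 ms/bit

b = (599 − 345) / log₂(16) = 254 / 4 = 63.500 ms/bit.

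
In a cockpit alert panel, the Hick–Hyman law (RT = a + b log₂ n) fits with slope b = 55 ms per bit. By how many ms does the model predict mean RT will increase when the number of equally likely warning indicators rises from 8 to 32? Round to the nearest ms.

110 ms

ΔRT = (a + b log₂ n₂) − (a + b log₂ n₁) = b·(log₂ n₂ − log₂ n₁).
log₂(32) − log₂(8) = log₂(32/8) = log₂(4) = 2.
ΔRT = 55 × 2.0000 = 110.000 ms.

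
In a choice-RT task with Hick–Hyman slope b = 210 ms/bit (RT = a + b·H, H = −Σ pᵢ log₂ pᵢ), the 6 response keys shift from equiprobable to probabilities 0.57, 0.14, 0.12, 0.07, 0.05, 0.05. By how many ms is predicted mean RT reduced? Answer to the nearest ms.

Equiprobable entropy H₀ = log₂ 6 = 2.5850 bits.
Skewed entropy H = −Σ pᵢ log₂ pᵢ = 1.9272 bits.
ΔRT = b·(H₀ − H) = 210 × 0.6578 = 138.14 ms.

138 ms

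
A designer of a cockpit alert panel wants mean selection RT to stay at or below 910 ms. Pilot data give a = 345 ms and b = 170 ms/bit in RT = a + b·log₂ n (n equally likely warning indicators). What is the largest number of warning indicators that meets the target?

10

Information budget: (910 − 345)/170 = 3.3235 bits, so n ≤ 2^3.3235 = 10.011 → at most 10.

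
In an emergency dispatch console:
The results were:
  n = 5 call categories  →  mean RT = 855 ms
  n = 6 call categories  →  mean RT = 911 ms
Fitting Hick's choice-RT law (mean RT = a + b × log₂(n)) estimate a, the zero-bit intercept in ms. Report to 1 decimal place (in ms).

360.7 ms

b = (RT₂ − RT₁)/(log₂ n₂ − log₂ n₁) = (911 − 855)/(2.5850 − 2.3219) = 212.900 ms/bit.
a = RT₁ − b·log₂ n₁ = 855 − 212.900 × 2.3219 = 360.662 ms.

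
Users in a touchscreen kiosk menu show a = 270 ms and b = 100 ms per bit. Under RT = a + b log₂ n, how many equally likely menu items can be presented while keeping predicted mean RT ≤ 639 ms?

12

Set 270 + 100·log₂ n ≤ 639 → log₂ n ≤ (639 − 270)/100 = 3.6900.
So n ≤ 2^3.6900 = 12.906; the largest integer n is 12.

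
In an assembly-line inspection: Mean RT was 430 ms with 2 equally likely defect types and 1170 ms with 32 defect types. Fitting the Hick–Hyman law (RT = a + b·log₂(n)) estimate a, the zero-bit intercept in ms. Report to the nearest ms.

245 ms

b = (RT₂ − RT₁)/(log₂ n₂ − log₂ n₁) = (1170 − 430)/(5 − 1) = 185 ms/bit.
Intercept: a = 430 − 185·log₂(2) = 245.000 ms.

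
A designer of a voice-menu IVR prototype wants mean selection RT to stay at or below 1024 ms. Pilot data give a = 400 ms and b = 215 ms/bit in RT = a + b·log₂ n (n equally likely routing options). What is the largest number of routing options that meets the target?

7

Set 400 + 215·log₂ n ≤ 1024 → log₂ n ≤ (1024 − 400)/215 = 2.9023.
So n ≤ 2^2.9023 = 7.476; the largest integer n is 7.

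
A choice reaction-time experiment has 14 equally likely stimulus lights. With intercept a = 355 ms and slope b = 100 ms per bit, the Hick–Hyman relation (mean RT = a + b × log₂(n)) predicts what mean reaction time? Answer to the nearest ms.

736 ms

log₂(14) = 3.8074 bits, so RT = 355 + 100 × 3.8074 ≈ 735.735 ms.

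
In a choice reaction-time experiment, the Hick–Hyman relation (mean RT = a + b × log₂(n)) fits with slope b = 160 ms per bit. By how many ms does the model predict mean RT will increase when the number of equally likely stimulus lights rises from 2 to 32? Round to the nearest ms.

ΔRT = (a + b log₂ n₂) − (a + b log₂ n₁) = b·(log₂ n₂ − log₂ n₁).
log₂(32) − log₂(2) = log₂(32/2) = log₂(16) = 4.
ΔRT = 160 × 4.0000 = 640.000 ms.

640 ms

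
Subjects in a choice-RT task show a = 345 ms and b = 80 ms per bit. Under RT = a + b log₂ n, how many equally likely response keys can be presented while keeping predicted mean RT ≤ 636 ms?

12

Set 345 + 80·log₂ n ≤ 636 → log₂ n ≤ (636 − 345)/80 = 3.6375.
So n ≤ 2^3.6375 = 12.445; the largest integer n is 12.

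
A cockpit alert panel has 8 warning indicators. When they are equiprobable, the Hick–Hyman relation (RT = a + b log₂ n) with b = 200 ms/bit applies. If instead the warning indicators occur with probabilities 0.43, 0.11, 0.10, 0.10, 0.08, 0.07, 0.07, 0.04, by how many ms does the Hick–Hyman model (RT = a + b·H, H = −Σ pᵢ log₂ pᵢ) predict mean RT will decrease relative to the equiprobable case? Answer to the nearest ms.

89 ms

Equiprobable entropy H₀ = log₂ 8 = 3.0000 bits.
Skewed entropy H = −Σ pᵢ log₂ pᵢ = 2.5526 bits.
ΔRT = b·(H₀ − H) = 200 × 0.4474 = 89.48 ms.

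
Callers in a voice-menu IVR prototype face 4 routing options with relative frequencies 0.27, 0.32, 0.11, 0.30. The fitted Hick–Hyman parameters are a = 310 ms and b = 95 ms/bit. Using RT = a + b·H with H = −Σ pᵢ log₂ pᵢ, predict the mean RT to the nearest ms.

491 ms

Entropy contributions −pᵢ log₂ pᵢ: 0.5100, 0.5260, 0.3503, 0.5211; sum H = 1.9074 bits.
RT = a + bH = 310 + 95·1.9074 = 491.21 ms.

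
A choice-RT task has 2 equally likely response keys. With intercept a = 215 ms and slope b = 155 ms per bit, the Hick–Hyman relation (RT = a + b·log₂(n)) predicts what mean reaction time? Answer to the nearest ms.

log₂(2) = 1 bits, so RT = 215 + 155 × 1 ≈ 370.000 ms.

370 ms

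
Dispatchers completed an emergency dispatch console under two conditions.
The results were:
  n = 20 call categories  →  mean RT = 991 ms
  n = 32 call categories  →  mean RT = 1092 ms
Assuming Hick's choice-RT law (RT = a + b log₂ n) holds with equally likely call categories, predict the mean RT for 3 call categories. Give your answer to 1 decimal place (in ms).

583.3 ms

Solve the two-equation system in a and b:
  b = (1092 − 991) / (log₂ 32 − log₂ 20) = 101 / (5 − 4.3219) = 148.952 ms/bit
  a = 991 − 148.952 × 4.3219 = 347.241 ms
Then RT(3) = 347.241 + 148.952 × log₂ 3 = 347.241 + 148.952 × 1.5850 ≈ 583.324 ms.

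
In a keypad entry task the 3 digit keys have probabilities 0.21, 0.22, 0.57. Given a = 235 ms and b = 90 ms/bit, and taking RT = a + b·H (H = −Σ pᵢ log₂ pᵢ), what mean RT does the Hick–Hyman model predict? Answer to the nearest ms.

362 ms

H = 0.21·log₂(1/0.21) + 0.22·log₂(1/0.22) + 0.57·log₂(1/0.57) = 1.4156 bits.
RT = 235 + 90 × 1.4156 = 362.41 ms.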